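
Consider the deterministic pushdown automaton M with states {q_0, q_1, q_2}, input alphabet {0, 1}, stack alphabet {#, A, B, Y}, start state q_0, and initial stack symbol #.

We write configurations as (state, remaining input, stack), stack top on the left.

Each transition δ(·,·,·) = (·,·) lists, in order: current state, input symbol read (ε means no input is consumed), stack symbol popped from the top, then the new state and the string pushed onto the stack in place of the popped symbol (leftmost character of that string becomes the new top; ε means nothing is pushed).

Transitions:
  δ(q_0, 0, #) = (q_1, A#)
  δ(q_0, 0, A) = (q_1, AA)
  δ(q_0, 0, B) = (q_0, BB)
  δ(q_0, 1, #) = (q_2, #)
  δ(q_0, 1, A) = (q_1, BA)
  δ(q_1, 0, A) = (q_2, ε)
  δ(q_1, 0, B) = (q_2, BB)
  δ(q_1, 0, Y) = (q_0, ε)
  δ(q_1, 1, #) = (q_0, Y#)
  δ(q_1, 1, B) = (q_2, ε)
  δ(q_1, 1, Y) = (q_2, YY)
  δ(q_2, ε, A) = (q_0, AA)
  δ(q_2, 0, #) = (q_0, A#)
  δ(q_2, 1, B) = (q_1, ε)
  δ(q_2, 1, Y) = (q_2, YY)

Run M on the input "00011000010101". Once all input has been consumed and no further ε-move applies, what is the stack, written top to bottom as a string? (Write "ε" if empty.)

BAAAA#

(q_0, 00011000010101, #)
  read 0, top #: go to q_1, push A# → (q_1, 0011000010101, A#)
  read 0, top A: go to q_2, push ε → (q_2, 011000010101, #)
  read 0, top #: go to q_0, push A# → (q_0, 11000010101, A#)
  read 1, top A: go to q_1, push BA → (q_1, 1000010101, BA#)
  read 1, top B: go to q_2, push ε → (q_2, 000010101, A#)
  ε-move, top A: go to q_0, push AA → (q_0, 000010101, AA#)
  read 0, top A: go to q_1, push AA → (q_1, 00010101, AAA#)
  read 0, top A: go to q_2, push ε → (q_2, 0010101, AA#)
  ε-move, top A: go to q_0, push AA → (q_0, 0010101, AAA#)
  read 0, top A: go to q_1, push AA → (q_1, 010101, AAAA#)
  read 0, top A: go to q_2, push ε → (q_2, 10101, AAA#)
  ε-move, top A: go to q_0, push AA → (q_0, 10101, AAAA#)
  read 1, top A: go to q_1, push BA → (q_1, 0101, BAAAA#)
  read 0, top B: go to q_2, push BB → (q_2, 101, BBAAAA#)
  read 1, top B: go to q_1, push ε → (q_1, 01, BAAAA#)
  read 0, top B: go to q_2, push BB → (q_2, 1, BBAAAA#)
  read 1, top B: go to q_1, push ε → (q_1, ε, BAAAA#)
All input consumed in state q_1 with stack BAAAA#.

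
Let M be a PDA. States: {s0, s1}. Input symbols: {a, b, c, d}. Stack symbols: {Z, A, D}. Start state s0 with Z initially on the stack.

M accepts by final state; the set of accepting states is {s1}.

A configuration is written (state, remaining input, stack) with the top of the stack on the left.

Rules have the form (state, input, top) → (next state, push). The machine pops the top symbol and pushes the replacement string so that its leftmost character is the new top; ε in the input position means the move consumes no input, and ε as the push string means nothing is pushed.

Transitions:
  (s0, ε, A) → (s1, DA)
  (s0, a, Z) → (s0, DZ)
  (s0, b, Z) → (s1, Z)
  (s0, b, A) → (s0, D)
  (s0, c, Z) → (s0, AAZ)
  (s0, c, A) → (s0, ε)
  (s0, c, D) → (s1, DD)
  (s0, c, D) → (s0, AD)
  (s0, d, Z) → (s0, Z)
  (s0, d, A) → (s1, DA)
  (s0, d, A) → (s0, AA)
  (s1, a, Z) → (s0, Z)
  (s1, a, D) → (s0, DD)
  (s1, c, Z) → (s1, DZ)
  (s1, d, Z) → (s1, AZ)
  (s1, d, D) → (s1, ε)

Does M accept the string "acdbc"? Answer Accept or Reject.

One accepting computation: (s0, acdbc, Z) ⊢ (s0, cdbc, DZ) ⊢ (s0, dbc, ADZ) ⊢ (s0, bc, AADZ) ⊢ (s0, c, DADZ) ⊢ (s1, ε, DDADZ)
All input consumed and state s1 ∈ F.

Accept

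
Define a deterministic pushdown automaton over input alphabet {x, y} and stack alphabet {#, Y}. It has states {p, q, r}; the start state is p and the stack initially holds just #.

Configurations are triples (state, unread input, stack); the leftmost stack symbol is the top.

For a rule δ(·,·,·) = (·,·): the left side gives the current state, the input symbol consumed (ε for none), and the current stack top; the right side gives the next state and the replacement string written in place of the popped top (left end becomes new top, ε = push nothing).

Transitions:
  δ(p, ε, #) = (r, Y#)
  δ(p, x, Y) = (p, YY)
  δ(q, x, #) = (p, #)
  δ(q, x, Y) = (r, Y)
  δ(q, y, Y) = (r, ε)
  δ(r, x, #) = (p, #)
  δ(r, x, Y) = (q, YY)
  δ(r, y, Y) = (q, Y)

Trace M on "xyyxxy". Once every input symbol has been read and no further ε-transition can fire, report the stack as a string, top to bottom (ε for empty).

(p, xyyxxy, #)
  ε-move, top #: go to r, push Y# → (r, xyyxxy, Y#)
  read x, top Y: go to q, push YY → (q, yyxxy, YY#)
  read y, top Y: go to r, push ε → (r, yxxy, Y#)
  read y, top Y: go to q, push Y → (q, xxy, Y#)
  read x, top Y: go to r, push Y → (r, xy, Y#)
  read x, top Y: go to q, push YY → (q, y, YY#)
  read y, top Y: go to r, push ε → (r, ε, Y#)
All input consumed in state r with stack Y#.

Y#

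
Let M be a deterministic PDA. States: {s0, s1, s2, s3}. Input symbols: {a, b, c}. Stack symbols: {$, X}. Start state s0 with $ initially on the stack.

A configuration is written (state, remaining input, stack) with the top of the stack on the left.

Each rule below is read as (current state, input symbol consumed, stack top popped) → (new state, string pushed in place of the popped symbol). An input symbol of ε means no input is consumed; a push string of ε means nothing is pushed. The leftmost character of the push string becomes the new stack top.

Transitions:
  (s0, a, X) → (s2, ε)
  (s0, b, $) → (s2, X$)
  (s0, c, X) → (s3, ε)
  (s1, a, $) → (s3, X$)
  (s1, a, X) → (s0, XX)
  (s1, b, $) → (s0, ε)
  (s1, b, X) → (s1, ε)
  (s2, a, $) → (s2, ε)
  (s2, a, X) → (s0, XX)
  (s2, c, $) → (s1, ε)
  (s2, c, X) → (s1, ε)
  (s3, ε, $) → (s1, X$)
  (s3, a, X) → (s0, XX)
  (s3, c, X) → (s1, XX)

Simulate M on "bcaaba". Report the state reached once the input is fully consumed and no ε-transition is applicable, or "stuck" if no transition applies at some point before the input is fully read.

stuck

(s0, bcaaba, $) ⊢ (s2, caaba, X$) ⊢ (s1, aaba, $) ⊢ (s3, aba, X$) ⊢ (s0, ba, XX$)
No transition for (s0, b, top X); M blocks with input ba remaining.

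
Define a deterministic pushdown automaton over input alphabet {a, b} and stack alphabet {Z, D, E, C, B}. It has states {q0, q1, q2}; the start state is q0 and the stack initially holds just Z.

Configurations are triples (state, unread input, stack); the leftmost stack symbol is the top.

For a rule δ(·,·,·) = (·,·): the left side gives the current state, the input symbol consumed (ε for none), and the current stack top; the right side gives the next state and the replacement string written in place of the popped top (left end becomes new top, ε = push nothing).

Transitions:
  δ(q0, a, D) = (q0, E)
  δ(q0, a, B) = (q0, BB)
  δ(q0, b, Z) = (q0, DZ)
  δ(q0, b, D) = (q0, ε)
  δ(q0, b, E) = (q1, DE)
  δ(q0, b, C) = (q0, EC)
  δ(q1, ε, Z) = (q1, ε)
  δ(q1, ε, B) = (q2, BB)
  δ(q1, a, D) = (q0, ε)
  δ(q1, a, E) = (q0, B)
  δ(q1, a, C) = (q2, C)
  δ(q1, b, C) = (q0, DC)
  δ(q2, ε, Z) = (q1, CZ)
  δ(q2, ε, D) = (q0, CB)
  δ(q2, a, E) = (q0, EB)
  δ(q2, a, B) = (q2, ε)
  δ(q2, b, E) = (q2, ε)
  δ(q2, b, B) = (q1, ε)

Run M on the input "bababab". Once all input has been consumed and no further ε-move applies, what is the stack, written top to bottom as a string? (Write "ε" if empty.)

DEZ

(q0, bababab, Z) ⊢ (q0, ababab, DZ) ⊢ (q0, babab, EZ) ⊢ (q1, abab, DEZ) ⊢ (q0, bab, EZ) ⊢ (q1, ab, DEZ) ⊢ (q0, b, EZ) ⊢ (q1, ε, DEZ)
All input consumed in state q1 with stack DEZ.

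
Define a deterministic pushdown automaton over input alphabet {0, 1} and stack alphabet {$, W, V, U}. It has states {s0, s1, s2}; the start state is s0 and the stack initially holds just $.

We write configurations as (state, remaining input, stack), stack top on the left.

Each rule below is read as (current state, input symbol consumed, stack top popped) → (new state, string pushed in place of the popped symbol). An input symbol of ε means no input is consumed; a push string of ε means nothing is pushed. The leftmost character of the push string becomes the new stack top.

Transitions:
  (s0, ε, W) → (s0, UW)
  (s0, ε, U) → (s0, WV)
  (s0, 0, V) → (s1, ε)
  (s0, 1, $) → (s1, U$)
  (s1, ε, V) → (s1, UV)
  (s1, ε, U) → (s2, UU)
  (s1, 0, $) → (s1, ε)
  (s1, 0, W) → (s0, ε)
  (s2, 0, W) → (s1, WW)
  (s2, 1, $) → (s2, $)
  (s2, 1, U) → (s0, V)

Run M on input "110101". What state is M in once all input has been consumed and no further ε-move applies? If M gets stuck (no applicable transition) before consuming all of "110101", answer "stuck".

(s0, 110101, $) ⊢ (s1, 10101, U$) ⊢ (s2, 10101, UU$) ⊢ (s0, 0101, VU$) ⊢ (s1, 101, U$) ⊢ (s2, 101, UU$) ⊢ (s0, 01, VU$) ⊢ (s1, 1, U$) ⊢ (s2, 1, UU$) ⊢ (s0, ε, VU$)
All input consumed; M is in state s0.

s0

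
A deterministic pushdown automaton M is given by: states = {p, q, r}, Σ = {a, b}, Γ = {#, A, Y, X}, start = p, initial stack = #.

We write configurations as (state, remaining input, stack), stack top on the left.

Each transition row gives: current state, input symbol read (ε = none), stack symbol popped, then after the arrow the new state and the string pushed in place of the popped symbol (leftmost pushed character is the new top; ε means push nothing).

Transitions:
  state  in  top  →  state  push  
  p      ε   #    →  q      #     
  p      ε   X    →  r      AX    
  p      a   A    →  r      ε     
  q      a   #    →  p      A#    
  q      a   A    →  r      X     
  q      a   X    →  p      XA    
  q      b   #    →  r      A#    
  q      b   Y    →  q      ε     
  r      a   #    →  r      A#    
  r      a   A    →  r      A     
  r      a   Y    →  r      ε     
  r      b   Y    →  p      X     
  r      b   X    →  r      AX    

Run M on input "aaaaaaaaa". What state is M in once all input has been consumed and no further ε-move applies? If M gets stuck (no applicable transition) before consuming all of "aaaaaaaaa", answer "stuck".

r

(p, aaaaaaaaa, #)
  ε-move, top #: go to q, push # → (q, aaaaaaaaa, #)
  read a, top #: go to p, push A# → (p, aaaaaaaa, A#)
  read a, top A: go to r, push ε → (r, aaaaaaa, #)
  read a, top #: go to r, push A# → (r, aaaaaa, A#)
  read a, top A: go to r, push A → (r, aaaaa, A#)
  read a, top A: go to r, push A → (r, aaaa, A#)
  read a, top A: go to r, push A → (r, aaa, A#)
  read a, top A: go to r, push A → (r, aa, A#)
  read a, top A: go to r, push A → (r, a, A#)
  read a, top A: go to r, push A → (r, ε, A#)
All input consumed; M is in state r.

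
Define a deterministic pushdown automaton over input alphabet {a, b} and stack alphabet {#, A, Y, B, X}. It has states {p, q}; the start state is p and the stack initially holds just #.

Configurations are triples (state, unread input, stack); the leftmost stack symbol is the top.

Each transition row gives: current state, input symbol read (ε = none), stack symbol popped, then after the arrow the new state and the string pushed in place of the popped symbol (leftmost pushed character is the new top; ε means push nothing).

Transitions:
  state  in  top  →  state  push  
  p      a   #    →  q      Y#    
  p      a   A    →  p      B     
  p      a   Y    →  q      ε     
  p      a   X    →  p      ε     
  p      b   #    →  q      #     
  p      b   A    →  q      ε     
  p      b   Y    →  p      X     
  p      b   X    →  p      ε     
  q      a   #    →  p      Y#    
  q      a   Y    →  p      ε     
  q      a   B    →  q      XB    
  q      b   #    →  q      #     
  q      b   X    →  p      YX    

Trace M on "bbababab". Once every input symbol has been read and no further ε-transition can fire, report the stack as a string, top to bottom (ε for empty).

X#

(p, bbababab, #)
  read b, top #: go to q, push # → (q, bababab, #)
  read b, top #: go to q, push # → (q, ababab, #)
  read a, top #: go to p, push Y# → (p, babab, Y#)
  read b, top Y: go to p, push X → (p, abab, X#)
  read a, top X: go to p, push ε → (p, bab, #)
  read b, top #: go to q, push # → (q, ab, #)
  read a, top #: go to p, push Y# → (p, b, Y#)
  read b, top Y: go to p, push X → (p, ε, X#)
All input consumed in state p with stack X#.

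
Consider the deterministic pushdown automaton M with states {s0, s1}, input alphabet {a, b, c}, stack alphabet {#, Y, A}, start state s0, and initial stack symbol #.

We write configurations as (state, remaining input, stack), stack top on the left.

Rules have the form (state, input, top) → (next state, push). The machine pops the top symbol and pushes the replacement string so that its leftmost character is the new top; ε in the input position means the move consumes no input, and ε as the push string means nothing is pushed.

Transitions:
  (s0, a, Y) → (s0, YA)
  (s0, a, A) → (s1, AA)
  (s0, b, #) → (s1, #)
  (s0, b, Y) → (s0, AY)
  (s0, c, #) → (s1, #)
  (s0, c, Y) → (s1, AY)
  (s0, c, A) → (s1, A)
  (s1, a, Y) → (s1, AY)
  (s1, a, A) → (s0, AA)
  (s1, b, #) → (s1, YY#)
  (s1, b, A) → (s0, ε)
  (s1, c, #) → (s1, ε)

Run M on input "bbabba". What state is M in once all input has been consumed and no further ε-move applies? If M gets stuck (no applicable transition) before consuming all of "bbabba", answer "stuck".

(s0, bbabba, #)
  read b, top #: go to s1, push # → (s1, babba, #)
  read b, top #: go to s1, push YY# → (s1, abba, YY#)
  read a, top Y: go to s1, push AY → (s1, bba, AYY#)
  read b, top A: go to s0, push ε → (s0, ba, YY#)
  read b, top Y: go to s0, push AY → (s0, a, AYY#)
  read a, top A: go to s1, push AA → (s1, ε, AAYY#)
All input consumed; M is in state s1.

s1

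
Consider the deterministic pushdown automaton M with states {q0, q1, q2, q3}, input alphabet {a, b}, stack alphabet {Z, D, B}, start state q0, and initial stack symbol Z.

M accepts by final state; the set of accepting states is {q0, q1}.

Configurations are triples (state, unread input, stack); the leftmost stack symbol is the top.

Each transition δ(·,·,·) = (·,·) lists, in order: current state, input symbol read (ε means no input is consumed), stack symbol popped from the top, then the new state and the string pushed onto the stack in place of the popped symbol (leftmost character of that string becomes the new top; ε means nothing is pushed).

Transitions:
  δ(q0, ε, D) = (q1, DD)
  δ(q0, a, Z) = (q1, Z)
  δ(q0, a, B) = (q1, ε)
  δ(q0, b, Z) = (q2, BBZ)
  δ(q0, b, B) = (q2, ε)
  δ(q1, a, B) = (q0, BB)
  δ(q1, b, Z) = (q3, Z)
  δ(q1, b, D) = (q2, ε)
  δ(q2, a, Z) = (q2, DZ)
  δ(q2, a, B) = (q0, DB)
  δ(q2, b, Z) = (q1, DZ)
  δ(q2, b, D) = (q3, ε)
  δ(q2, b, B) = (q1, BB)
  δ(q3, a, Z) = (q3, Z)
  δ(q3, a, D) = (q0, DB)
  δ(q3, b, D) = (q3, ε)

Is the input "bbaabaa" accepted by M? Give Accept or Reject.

Reject

(q0, bbaabaa, Z)
  read b, top Z: go to q2, push BBZ → (q2, baabaa, BBZ)
  read b, top B: go to q1, push BB → (q1, aabaa, BBBZ)
  read a, top B: go to q0, push BB → (q0, abaa, BBBBZ)
  read a, top B: go to q1, push ε → (q1, baa, BBBZ)
No transition applies at (q1, baa, BBBZ); input not fully consumed.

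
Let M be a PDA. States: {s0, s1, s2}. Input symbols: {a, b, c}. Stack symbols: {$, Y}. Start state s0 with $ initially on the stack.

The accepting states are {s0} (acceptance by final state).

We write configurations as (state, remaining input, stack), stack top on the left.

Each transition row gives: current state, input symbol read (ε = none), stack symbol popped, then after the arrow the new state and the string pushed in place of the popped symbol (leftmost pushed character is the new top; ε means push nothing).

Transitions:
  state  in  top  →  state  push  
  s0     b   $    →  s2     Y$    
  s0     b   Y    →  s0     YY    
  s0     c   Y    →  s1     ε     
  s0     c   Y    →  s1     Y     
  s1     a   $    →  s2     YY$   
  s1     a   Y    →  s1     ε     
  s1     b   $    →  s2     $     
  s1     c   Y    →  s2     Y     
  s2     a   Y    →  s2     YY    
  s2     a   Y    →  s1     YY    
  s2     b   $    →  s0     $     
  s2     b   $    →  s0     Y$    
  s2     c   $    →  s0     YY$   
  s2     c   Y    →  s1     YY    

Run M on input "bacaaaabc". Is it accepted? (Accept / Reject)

One accepting computation: (s0, bacaaaabc, $) ⊢ (s2, acaaaabc, Y$) ⊢ (s1, caaaabc, YY$) ⊢ (s2, aaaabc, YY$) ⊢ (s1, aaabc, YYY$) ⊢ (s1, aabc, YY$) ⊢ (s1, abc, Y$) ⊢ (s1, bc, $) ⊢ (s2, c, $) ⊢ (s0, ε, YY$)
All input consumed and state s0 ∈ F.

Accept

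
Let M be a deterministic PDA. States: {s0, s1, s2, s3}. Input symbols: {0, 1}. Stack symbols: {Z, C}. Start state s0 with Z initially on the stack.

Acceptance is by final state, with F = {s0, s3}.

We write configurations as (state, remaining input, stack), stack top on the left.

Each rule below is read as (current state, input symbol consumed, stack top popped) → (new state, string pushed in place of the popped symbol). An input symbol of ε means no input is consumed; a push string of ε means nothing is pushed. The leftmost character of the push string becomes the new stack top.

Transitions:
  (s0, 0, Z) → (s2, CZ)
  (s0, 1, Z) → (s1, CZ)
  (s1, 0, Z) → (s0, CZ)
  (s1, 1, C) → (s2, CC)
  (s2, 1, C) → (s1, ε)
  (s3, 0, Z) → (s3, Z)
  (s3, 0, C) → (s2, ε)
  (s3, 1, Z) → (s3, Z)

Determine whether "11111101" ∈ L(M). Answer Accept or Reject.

(s0, 11111101, Z)
  read 1, top Z: go to s1, push CZ → (s1, 1111101, CZ)
  read 1, top C: go to s2, push CC → (s2, 111101, CCZ)
  read 1, top C: go to s1, push ε → (s1, 11101, CZ)
  read 1, top C: go to s2, push CC → (s2, 1101, CCZ)
  read 1, top C: go to s1, push ε → (s1, 101, CZ)
  read 1, top C: go to s2, push CC → (s2, 01, CCZ)
No transition applies at (s2, 01, CCZ); input not fully consumed.

Reject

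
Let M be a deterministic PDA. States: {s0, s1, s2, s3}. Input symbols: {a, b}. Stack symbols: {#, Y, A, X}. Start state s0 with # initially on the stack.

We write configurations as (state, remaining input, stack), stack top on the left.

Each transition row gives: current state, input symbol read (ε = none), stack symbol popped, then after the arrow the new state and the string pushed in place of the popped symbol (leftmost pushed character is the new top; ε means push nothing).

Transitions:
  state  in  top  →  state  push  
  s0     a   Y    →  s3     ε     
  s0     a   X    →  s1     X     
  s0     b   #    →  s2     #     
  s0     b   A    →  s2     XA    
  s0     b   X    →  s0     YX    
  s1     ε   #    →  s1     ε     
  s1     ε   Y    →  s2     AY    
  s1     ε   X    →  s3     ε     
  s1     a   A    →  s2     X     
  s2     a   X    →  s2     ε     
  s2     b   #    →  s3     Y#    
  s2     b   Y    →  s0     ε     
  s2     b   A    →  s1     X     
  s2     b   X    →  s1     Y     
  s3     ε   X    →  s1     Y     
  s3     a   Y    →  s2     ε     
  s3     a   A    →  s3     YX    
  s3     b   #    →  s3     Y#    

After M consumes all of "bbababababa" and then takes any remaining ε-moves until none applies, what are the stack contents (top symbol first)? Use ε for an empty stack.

(s0, bbababababa, #)
  read b, top #: go to s2, push # → (s2, bababababa, #)
  read b, top #: go to s3, push Y# → (s3, ababababa, Y#)
  read a, top Y: go to s2, push ε → (s2, babababa, #)
  read b, top #: go to s3, push Y# → (s3, abababa, Y#)
  read a, top Y: go to s2, push ε → (s2, bababa, #)
  read b, top #: go to s3, push Y# → (s3, ababa, Y#)
  read a, top Y: go to s2, push ε → (s2, baba, #)
  read b, top #: go to s3, push Y# → (s3, aba, Y#)
  read a, top Y: go to s2, push ε → (s2, ba, #)
  read b, top #: go to s3, push Y# → (s3, a, Y#)
  read a, top Y: go to s2, push ε → (s2, ε, #)
All input consumed in state s2 with stack #.

#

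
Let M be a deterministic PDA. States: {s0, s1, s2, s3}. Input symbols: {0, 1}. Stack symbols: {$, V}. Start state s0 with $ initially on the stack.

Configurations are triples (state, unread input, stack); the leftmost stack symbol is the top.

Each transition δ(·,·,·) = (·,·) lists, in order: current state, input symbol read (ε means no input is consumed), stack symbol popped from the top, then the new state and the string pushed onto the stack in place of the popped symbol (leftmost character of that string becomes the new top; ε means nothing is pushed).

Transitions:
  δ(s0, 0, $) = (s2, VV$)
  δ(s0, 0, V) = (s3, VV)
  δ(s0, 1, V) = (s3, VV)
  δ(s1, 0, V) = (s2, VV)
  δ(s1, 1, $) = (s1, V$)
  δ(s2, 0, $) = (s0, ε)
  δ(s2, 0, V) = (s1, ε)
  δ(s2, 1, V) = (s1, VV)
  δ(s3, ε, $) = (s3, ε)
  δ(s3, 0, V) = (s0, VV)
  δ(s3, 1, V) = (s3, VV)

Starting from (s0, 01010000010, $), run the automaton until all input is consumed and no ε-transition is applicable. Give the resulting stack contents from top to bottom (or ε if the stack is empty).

(s0, 01010000010, $) ⊢ (s2, 1010000010, VV$) ⊢ (s1, 010000010, VVV$) ⊢ (s2, 10000010, VVVV$) ⊢ (s1, 0000010, VVVVV$) ⊢ (s2, 000010, VVVVVV$) ⊢ (s1, 00010, VVVVV$) ⊢ (s2, 0010, VVVVVV$) ⊢ (s1, 010, VVVVV$) ⊢ (s2, 10, VVVVVV$) ⊢ (s1, 0, VVVVVVV$) ⊢ (s2, ε, VVVVVVVV$)
All input consumed in state s2 with stack VVVVVVVV$.

VVVVVVVV$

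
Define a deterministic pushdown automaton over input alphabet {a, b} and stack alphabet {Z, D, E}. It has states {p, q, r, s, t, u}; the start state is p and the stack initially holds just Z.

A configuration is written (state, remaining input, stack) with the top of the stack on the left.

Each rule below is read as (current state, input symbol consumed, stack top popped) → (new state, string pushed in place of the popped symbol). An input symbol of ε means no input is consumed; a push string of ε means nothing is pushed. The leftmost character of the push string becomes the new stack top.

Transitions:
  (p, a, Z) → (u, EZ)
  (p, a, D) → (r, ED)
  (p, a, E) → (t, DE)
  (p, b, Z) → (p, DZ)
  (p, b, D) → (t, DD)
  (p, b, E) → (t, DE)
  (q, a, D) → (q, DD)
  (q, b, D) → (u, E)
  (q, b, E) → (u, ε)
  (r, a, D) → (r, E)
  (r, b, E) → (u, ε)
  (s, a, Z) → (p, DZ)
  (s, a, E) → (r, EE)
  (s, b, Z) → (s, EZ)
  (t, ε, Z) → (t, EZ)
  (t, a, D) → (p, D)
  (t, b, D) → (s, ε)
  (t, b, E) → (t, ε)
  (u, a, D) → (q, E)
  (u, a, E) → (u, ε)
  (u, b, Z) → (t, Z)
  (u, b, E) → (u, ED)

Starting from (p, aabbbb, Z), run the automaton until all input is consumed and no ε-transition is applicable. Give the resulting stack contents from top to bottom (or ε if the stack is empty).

EZ

(p, aabbbb, Z) ⊢ (u, abbbb, EZ) ⊢ (u, bbbb, Z) ⊢ (t, bbb, Z) ⊢ (t, bbb, EZ) ⊢ (t, bb, Z) ⊢ (t, bb, EZ) ⊢ (t, b, Z) ⊢ (t, b, EZ) ⊢ (t, ε, Z) ⊢ (t, ε, EZ)
All input consumed in state t with stack EZ.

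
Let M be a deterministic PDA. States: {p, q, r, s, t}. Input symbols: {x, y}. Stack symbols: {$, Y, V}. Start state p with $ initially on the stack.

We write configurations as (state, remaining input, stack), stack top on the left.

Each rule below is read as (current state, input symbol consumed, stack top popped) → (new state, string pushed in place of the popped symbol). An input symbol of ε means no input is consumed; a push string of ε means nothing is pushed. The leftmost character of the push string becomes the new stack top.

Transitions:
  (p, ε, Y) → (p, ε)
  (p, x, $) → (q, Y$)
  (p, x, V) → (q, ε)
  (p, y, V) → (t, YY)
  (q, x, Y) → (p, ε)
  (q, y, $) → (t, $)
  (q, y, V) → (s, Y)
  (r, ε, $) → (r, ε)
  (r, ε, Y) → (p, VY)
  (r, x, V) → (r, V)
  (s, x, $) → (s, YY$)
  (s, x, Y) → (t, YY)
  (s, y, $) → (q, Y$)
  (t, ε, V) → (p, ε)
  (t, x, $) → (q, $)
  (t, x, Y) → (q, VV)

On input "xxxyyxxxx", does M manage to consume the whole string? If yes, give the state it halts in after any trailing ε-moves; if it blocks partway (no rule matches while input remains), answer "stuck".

stuck

(p, xxxyyxxxx, $)
  read x, top $: go to q, push Y$ → (q, xxyyxxxx, Y$)
  read x, top Y: go to p, push ε → (p, xyyxxxx, $)
  read x, top $: go to q, push Y$ → (q, yyxxxx, Y$)
No transition for (q, y, top Y); M blocks with input yyxxxx remaining.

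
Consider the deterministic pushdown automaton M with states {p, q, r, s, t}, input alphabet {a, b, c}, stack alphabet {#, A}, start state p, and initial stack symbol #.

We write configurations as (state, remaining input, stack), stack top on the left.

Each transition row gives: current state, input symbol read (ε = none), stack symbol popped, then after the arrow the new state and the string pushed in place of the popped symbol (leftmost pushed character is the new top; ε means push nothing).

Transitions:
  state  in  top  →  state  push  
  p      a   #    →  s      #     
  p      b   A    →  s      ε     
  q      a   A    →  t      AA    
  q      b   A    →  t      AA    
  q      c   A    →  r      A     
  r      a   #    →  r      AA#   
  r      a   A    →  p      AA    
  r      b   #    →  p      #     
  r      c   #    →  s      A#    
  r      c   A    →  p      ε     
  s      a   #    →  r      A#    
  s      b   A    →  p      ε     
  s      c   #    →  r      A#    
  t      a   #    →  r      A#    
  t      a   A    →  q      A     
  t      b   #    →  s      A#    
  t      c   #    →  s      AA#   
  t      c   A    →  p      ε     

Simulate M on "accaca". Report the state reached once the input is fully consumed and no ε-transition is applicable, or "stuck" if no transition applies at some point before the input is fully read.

p

(p, accaca, #) ⊢ (s, ccaca, #) ⊢ (r, caca, A#) ⊢ (p, aca, #) ⊢ (s, ca, #) ⊢ (r, a, A#) ⊢ (p, ε, AA#)
All input consumed; M is in state p.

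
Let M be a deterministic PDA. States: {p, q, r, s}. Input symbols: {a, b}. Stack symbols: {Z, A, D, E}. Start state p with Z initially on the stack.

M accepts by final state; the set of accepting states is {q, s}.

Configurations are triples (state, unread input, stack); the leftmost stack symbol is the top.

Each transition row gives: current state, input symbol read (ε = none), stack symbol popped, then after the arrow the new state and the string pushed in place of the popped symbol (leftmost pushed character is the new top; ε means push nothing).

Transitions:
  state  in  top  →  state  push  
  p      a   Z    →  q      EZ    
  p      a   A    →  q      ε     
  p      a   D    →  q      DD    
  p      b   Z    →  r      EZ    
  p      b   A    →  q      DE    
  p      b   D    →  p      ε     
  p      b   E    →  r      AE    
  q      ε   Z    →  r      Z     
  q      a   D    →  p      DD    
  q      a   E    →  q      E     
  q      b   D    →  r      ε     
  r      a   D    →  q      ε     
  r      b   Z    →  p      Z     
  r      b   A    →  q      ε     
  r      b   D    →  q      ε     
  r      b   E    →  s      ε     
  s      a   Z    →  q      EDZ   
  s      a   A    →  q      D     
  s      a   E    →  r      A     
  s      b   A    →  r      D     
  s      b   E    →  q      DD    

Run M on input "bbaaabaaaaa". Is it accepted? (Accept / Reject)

Reject

(p, bbaaabaaaaa, Z)
  read b, top Z: go to r, push EZ → (r, baaabaaaaa, EZ)
  read b, top E: go to s, push ε → (s, aaabaaaaa, Z)
  read a, top Z: go to q, push EDZ → (q, aabaaaaa, EDZ)
  read a, top E: go to q, push E → (q, abaaaaa, EDZ)
  read a, top E: go to q, push E → (q, baaaaa, EDZ)
No transition applies at (q, baaaaa, EDZ); input not fully consumed.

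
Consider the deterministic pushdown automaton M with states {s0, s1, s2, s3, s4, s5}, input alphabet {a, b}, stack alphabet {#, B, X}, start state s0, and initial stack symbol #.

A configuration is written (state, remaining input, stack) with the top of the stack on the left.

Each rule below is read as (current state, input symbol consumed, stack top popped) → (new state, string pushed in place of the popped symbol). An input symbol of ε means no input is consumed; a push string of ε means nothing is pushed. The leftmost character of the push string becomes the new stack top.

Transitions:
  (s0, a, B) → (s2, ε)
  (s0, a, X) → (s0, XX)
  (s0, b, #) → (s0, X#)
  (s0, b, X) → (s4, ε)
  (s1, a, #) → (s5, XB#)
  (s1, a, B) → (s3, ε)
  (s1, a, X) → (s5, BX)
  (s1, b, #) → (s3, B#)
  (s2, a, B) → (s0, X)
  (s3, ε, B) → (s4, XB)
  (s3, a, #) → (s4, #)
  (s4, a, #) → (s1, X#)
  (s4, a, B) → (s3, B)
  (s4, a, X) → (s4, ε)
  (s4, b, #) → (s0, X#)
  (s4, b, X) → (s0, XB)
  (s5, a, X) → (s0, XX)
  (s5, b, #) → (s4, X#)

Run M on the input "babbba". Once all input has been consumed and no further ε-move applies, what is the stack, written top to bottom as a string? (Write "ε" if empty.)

(s0, babbba, #)
  read b, top #: go to s0, push X# → (s0, abbba, X#)
  read a, top X: go to s0, push XX → (s0, bbba, XX#)
  read b, top X: go to s4, push ε → (s4, bba, X#)
  read b, top X: go to s0, push XB → (s0, ba, XB#)
  read b, top X: go to s4, push ε → (s4, a, B#)
  read a, top B: go to s3, push B → (s3, ε, B#)
  ε-move, top B: go to s4, push XB → (s4, ε, XB#)
All input consumed in state s4 with stack XB#.

XB#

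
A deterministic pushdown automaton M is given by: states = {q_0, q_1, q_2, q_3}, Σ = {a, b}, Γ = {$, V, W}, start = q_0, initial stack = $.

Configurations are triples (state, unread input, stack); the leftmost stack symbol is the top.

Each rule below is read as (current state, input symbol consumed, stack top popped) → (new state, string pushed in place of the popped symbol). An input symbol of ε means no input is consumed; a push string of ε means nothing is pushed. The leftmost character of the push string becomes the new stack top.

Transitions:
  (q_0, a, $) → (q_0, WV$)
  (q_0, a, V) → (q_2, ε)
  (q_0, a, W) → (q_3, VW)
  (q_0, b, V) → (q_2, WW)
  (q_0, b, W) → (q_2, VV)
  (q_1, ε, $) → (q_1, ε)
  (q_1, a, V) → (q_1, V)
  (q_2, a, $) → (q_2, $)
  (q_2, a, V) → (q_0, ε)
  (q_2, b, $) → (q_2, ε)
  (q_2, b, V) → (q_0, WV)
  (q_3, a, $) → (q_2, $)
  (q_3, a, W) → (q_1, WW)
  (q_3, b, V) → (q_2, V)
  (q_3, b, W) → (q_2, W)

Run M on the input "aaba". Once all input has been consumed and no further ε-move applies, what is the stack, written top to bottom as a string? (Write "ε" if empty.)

(q_0, aaba, $)
  read a, top $: go to q_0, push WV$ → (q_0, aba, WV$)
  read a, top W: go to q_3, push VW → (q_3, ba, VWV$)
  read b, top V: go to q_2, push V → (q_2, a, VWV$)
  read a, top V: go to q_0, push ε → (q_0, ε, WV$)
All input consumed in state q_0 with stack WV$.

WV$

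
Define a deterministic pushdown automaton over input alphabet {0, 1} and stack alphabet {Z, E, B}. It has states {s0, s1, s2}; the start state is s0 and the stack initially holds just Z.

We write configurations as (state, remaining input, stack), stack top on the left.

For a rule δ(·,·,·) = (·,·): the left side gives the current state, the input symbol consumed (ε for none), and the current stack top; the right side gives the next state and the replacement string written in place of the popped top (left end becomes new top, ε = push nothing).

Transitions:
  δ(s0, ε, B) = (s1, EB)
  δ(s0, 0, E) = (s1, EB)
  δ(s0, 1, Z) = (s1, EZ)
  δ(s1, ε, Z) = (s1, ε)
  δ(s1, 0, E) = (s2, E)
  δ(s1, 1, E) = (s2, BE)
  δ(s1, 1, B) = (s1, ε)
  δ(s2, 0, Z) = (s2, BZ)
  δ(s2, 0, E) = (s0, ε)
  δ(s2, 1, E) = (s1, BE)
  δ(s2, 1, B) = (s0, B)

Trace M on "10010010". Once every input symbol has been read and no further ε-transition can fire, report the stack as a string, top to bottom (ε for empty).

EZ

(s0, 10010010, Z) ⊢ (s1, 0010010, EZ) ⊢ (s2, 010010, EZ) ⊢ (s0, 10010, Z) ⊢ (s1, 0010, EZ) ⊢ (s2, 010, EZ) ⊢ (s0, 10, Z) ⊢ (s1, 0, EZ) ⊢ (s2, ε, EZ)
All input consumed in state s2 with stack EZ.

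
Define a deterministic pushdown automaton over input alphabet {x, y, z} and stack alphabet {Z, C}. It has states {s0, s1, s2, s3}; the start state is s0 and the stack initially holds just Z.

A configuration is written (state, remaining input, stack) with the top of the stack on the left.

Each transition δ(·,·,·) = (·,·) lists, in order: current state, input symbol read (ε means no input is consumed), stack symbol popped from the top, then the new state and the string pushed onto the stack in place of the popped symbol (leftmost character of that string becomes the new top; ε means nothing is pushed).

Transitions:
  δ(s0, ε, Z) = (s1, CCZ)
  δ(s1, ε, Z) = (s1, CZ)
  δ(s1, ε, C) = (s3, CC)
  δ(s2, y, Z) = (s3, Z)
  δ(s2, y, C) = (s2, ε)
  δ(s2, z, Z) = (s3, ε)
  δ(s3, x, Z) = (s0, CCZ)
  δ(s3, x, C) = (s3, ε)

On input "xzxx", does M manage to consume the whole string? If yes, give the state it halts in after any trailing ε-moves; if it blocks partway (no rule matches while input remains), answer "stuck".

stuck

(s0, xzxx, Z)
  ε-move, top Z: go to s1, push CCZ → (s1, xzxx, CCZ)
  ε-move, top C: go to s3, push CC → (s3, xzxx, CCCZ)
  read x, top C: go to s3, push ε → (s3, zxx, CCZ)
No transition for (s3, z, top C); M blocks with input zxx remaining.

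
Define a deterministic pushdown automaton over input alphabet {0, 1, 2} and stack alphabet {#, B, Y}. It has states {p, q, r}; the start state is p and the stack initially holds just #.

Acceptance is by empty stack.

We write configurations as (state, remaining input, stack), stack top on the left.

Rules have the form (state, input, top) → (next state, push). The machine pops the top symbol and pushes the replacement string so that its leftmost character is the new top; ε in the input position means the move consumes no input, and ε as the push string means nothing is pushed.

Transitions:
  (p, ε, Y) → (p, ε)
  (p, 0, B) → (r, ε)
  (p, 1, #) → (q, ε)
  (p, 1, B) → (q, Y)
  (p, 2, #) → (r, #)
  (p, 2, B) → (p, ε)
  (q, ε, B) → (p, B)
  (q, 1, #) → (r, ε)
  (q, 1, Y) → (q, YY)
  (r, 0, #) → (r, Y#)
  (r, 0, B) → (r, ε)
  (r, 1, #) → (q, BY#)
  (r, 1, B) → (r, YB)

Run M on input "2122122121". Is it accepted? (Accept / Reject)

Accept

(p, 2122122121, #) ⊢ (r, 122122121, #) ⊢ (q, 22122121, BY#) ⊢ (p, 22122121, BY#) ⊢ (p, 2122121, Y#) ⊢ (p, 2122121, #) ⊢ (r, 122121, #) ⊢ (q, 22121, BY#) ⊢ (p, 22121, BY#) ⊢ (p, 2121, Y#) ⊢ (p, 2121, #) ⊢ (r, 121, #) ⊢ (q, 21, BY#) ⊢ (p, 21, BY#) ⊢ (p, 1, Y#) ⊢ (p, 1, #) ⊢ (q, ε, ε)
All input consumed and the stack is empty.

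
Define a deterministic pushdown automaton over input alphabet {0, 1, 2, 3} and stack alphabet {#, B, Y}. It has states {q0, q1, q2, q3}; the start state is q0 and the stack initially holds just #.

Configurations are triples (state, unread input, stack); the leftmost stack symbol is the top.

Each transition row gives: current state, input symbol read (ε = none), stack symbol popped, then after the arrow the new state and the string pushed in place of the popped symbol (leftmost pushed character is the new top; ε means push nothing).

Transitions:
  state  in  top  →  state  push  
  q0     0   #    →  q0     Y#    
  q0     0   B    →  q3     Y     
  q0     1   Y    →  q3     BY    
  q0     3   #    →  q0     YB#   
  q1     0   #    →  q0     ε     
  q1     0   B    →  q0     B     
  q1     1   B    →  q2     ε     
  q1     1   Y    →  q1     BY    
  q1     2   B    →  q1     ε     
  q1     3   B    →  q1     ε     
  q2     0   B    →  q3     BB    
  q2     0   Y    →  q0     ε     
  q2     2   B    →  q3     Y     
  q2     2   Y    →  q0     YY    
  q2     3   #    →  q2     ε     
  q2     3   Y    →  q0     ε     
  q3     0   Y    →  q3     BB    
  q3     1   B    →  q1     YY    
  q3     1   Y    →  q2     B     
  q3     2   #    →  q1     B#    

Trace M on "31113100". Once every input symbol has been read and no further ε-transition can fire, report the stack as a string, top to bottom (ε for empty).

YYYYB#

(q0, 31113100, #) ⊢ (q0, 1113100, YB#) ⊢ (q3, 113100, BYB#) ⊢ (q1, 13100, YYYB#) ⊢ (q1, 3100, BYYYB#) ⊢ (q1, 100, YYYB#) ⊢ (q1, 00, BYYYB#) ⊢ (q0, 0, BYYYB#) ⊢ (q3, ε, YYYYB#)
All input consumed in state q3 with stack YYYYB#.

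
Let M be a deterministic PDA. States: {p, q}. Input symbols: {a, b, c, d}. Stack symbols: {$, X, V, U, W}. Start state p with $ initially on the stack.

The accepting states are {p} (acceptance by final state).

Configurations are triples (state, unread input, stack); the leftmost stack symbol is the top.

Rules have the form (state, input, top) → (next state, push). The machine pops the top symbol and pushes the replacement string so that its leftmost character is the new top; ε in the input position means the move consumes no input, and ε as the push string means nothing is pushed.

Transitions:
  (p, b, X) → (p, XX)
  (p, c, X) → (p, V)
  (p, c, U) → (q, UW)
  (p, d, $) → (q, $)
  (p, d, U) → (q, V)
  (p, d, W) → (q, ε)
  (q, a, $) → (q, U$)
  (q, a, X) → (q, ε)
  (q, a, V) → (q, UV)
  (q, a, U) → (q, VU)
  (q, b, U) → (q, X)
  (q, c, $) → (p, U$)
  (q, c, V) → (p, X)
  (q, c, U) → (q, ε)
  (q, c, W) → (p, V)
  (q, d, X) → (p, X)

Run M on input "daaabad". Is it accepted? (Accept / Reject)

Reject

(p, daaabad, $) ⊢ (q, aaabad, $) ⊢ (q, aabad, U$) ⊢ (q, abad, VU$) ⊢ (q, bad, UVU$) ⊢ (q, ad, XVU$) ⊢ (q, d, VU$)
No transition applies at (q, d, VU$); input not fully consumed.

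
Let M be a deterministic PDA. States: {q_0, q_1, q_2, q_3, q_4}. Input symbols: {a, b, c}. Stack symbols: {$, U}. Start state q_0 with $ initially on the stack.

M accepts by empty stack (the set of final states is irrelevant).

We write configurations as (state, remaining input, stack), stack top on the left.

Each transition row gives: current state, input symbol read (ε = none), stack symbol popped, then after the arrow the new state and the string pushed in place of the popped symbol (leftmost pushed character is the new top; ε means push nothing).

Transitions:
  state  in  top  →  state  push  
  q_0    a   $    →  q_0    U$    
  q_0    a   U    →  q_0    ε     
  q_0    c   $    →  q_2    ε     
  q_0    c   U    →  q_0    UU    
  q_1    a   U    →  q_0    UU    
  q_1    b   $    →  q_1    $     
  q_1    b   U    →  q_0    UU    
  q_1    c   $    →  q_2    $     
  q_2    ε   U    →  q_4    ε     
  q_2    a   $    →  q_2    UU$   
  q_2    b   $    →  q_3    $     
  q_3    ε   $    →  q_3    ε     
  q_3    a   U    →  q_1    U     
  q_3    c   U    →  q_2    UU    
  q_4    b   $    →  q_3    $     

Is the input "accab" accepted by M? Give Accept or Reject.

(q_0, accab, $)
  read a, top $: go to q_0, push U$ → (q_0, ccab, U$)
  read c, top U: go to q_0, push UU → (q_0, cab, UU$)
  read c, top U: go to q_0, push UU → (q_0, ab, UUU$)
  read a, top U: go to q_0, push ε → (q_0, b, UU$)
No transition applies at (q_0, b, UU$); input not fully consumed.

Reject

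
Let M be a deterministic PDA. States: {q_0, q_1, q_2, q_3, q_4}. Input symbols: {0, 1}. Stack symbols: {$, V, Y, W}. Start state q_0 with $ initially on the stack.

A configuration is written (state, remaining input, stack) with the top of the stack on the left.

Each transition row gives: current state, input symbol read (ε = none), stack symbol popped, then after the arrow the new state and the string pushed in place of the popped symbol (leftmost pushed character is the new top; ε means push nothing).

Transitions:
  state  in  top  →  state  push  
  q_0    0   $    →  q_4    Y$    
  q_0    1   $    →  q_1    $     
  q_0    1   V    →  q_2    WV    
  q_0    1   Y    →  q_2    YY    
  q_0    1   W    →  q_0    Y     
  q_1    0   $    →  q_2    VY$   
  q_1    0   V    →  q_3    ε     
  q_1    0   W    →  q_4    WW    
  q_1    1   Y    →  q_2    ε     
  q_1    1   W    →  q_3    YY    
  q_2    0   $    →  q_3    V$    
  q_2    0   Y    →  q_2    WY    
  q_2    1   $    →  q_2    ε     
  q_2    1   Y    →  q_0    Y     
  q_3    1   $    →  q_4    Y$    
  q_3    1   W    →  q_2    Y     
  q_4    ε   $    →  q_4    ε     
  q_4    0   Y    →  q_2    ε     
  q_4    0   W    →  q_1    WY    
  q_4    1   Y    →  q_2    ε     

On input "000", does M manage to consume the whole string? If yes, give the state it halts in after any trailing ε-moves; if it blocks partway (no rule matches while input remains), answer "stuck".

(q_0, 000, $)
  read 0, top $: go to q_4, push Y$ → (q_4, 00, Y$)
  read 0, top Y: go to q_2, push ε → (q_2, 0, $)
  read 0, top $: go to q_3, push V$ → (q_3, ε, V$)
All input consumed; M is in state q_3.

q_3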